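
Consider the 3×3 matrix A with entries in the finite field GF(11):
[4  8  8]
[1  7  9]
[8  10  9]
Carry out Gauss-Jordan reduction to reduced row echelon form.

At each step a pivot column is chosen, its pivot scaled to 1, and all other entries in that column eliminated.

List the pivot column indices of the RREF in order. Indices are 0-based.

step 1: normalize row 0 (÷4) = (1, 2, 2)
  row 1: subtract 1×row0 = (0, 5, 7)
  row 2: subtract 8×row0 = (0, 5, 4)
step 2: normalize row 1 (÷5) = (0, 1, 8)
  row 0: subtract 2×row1 = (1, 0, 8)
  row 2: subtract 5×row1 = (0, 0, 8)
step 3: normalize row 2 (÷8) = (0, 0, 1)
  row 0: subtract 8×row2 = (1, 0, 0)
  row 1: subtract 8×row2 = (0, 1, 0)

pivot columns: 0, 1, 2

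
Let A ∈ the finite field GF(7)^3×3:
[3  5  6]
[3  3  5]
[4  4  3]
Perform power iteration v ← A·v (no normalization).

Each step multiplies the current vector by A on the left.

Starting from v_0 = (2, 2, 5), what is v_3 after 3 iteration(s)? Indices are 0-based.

v_3 = (0, 6, 6)

v_0 = (2, 2, 5).
v_1 = A·v_0 = (4, 2, 3).
v_2 = A·v_1 = (5, 5, 5).
v_3 = A·v_2 = (0, 6, 6).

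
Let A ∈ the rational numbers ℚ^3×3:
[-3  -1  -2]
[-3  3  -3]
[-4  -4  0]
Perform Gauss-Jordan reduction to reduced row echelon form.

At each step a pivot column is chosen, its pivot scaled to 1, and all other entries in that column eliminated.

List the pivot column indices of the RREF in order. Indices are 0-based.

pivot(0,0)=-3: scale R0 → (1, 1/3, 2/3)
  clear (1,0): R1 −= (-3)R0 → (0, 4, -1)
  clear (2,0): R2 −= (-4)R0 → (0, -8/3, 8/3)
pivot(1,1)=4: scale R1 → (0, 1, -1/4)
  clear (0,1): R0 −= (1/3)R1 → (1, 0, 3/4)
  clear (2,1): R2 −= (-8/3)R1 → (0, 0, 2)
pivot(2,2)=2: scale R2 → (0, 0, 1)
  clear (0,2): R0 −= (3/4)R2 → (1, 0, 0)
  clear (1,2): R1 −= (-1/4)R2 → (0, 1, 0)

pivot columns: 0, 1, 2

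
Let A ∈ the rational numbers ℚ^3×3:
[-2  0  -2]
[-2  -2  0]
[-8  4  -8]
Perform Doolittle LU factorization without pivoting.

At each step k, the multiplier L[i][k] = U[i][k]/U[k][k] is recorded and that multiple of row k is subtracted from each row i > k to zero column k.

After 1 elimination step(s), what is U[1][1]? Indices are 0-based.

[col 0] pivot -2
  R1 -= 1*R0 → (0, -2, 2)  (L[1][0] := 1)
  R2 -= 4*R0 → (0, 4, 0)  (L[2][0] := 4)

U[1][1] = -2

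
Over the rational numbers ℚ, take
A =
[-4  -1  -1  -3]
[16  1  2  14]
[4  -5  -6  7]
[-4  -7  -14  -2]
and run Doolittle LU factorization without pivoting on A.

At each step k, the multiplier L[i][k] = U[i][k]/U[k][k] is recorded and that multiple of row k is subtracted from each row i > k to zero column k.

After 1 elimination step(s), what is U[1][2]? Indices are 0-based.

[col 0] pivot -4
  R1 -= -4*R0 → (0, -3, -2, 2)  (L[1][0] := -4)
  R2 -= -1*R0 → (0, -6, -7, 4)  (L[2][0] := -1)
  R3 -= 1*R0 → (0, -6, -13, 1)  (L[3][0] := 1)

U[1][2] = -2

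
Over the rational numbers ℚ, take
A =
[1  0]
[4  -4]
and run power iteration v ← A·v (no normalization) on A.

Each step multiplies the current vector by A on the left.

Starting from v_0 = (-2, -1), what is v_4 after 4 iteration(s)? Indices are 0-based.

v_0 = (-2, -1).
v_1 = A·v_0 = (-2, -4).
v_2 = A·v_1 = (-2, 8).
v_3 = A·v_2 = (-2, -40).
v_4 = A·v_3 = (-2, 152).

v_4 = (-2, 152)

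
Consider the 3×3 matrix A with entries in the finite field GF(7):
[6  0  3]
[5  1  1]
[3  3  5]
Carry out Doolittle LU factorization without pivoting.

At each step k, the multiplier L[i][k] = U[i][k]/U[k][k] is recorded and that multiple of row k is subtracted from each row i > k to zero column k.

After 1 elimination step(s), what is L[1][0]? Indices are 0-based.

L[1][0] = 2

[col 0] pivot 6
  R1 -= 2*R0 → (0, 1, 2)  (L[1][0] := 2)
  R2 -= 4*R0 → (0, 3, 0)  (L[2][0] := 4)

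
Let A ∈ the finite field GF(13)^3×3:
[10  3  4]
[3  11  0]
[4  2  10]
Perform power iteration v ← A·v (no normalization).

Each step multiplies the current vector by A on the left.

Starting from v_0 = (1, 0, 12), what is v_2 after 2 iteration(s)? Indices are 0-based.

v_0 = (1, 0, 12).
v_1 = A·v_0 = (6, 3, 7).
v_2 = A·v_1 = (6, 12, 9).

v_2 = (6, 12, 9)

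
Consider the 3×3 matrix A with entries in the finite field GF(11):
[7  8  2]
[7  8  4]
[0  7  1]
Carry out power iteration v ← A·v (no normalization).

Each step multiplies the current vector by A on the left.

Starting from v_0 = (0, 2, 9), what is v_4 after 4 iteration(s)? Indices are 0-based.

v_0 = (0, 2, 9).
v_1 = A·v_0 = (1, 8, 1).
v_2 = A·v_1 = (7, 9, 2).
v_3 = A·v_2 = (4, 8, 10).
v_4 = A·v_3 = (2, 0, 0).

v_4 = (2, 0, 0)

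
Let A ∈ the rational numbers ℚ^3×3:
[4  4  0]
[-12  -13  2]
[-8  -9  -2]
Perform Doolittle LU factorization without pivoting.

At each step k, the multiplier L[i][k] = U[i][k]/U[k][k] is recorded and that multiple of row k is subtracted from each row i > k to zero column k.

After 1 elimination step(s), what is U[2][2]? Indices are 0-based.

U[2][2] = -2

Step 1: pivot at (0,0) is 4.
  row1 ← row1 − (-3)·row0  ⇒  L[1][0]=-3, U row1=(0, -1, 2)
  row2 ← row2 − (-2)·row0  ⇒  L[2][0]=-2, U row2=(0, -1, -2)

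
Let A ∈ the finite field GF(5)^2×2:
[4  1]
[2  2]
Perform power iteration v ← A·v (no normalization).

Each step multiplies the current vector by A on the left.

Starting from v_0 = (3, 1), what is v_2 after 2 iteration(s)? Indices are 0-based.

v_2 = (0, 2)

v_0 = (3, 1).
v_1 = A·v_0 = (3, 3).
v_2 = A·v_1 = (0, 2).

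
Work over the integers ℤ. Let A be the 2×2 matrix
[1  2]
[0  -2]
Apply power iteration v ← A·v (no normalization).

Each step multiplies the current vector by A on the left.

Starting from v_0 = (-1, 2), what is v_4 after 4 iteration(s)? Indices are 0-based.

v_0 = (-1, 2).
v_1 = A·v_0 = (3, -4).
v_2 = A·v_1 = (-5, 8).
v_3 = A·v_2 = (11, -16).
v_4 = A·v_3 = (-21, 32).

v_4 = (-21, 32)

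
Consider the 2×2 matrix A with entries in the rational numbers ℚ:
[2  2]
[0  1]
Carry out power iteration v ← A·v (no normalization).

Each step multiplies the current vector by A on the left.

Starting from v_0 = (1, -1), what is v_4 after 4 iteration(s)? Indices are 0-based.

v_4 = (-14, -1)

v_0 = (1, -1).
v_1 = A·v_0 = (0, -1).
v_2 = A·v_1 = (-2, -1).
v_3 = A·v_2 = (-6, -1).
v_4 = A·v_3 = (-14, -1).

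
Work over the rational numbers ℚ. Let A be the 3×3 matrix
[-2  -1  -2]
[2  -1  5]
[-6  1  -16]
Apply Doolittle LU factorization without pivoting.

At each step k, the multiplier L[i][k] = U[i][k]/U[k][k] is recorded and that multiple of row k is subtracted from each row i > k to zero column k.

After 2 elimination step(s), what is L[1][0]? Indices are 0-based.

k=0: U[0][0]=-2
  eliminate (1,0): mult=-1, new row 1: (0, -2, 3); set L[1][0]=-1
  eliminate (2,0): mult=3, new row 2: (0, 4, -10); set L[2][0]=3
k=1: U[1][1]=-2
  eliminate (2,1): mult=-2, new row 2: (0, 0, -4); set L[2][1]=-2

L[1][0] = -1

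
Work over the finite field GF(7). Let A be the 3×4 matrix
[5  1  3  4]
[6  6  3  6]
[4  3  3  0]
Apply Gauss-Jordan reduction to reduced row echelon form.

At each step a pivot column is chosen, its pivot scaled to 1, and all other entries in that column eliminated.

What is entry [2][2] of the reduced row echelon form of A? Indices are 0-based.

M[2][2] = 0

[1] R0 /= 5  ⇒  (1, 3, 2, 5)
     R1 -= 6·R0  ⇒  (0, 2, 5, 4)
     R2 -= 4·R0  ⇒  (0, 5, 2, 1)
[2] R1 /= 2  ⇒  (0, 1, 6, 2)
     R0 -= 3·R1  ⇒  (1, 0, 5, 6)
     R2 -= 5·R1  ⇒  (0, 0, 0, 5)
column 2 empty below row 2
[3] R2 /= 5  ⇒  (0, 0, 0, 1)
     R0 -= 6·R2  ⇒  (1, 0, 5, 0)
     R1 -= 2·R2  ⇒  (0, 1, 6, 0)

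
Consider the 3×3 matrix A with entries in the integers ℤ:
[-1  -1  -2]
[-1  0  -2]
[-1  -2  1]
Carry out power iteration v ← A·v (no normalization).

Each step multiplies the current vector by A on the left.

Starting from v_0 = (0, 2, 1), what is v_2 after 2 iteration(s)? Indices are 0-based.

v_2 = (12, 10, 5)

v_0 = (0, 2, 1).
v_1 = A·v_0 = (-4, -2, -3).
v_2 = A·v_1 = (12, 10, 5).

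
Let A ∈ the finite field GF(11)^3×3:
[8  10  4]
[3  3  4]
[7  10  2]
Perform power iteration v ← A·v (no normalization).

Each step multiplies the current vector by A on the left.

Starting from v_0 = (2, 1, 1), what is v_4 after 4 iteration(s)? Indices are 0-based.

v_4 = (3, 3, 8)

v_0 = (2, 1, 1).
v_1 = A·v_0 = (8, 2, 4).
v_2 = A·v_1 = (1, 2, 7).
v_3 = A·v_2 = (1, 4, 8).
v_4 = A·v_3 = (3, 3, 8).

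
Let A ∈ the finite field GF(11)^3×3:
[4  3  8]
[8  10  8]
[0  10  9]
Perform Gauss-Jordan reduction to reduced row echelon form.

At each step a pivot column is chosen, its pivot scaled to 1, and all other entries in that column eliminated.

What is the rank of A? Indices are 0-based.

step 1: normalize row 0 (÷4) = (1, 9, 2)
  row 1: subtract 8×row0 = (0, 4, 3)
step 2: normalize row 1 (÷4) = (0, 1, 9)
  row 0: subtract 9×row1 = (1, 0, 9)
  row 2: subtract 10×row1 = (0, 0, 7)
step 3: normalize row 2 (÷7) = (0, 0, 1)
  row 0: subtract 9×row2 = (1, 0, 0)
  row 1: subtract 9×row2 = (0, 1, 0)

rank = 3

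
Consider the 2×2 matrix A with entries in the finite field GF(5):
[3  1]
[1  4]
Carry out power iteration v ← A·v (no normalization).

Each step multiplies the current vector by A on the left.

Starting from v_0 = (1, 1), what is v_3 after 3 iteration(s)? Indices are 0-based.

v_3 = (0, 3)

v_0 = (1, 1).
v_1 = A·v_0 = (4, 0).
v_2 = A·v_1 = (2, 4).
v_3 = A·v_2 = (0, 3).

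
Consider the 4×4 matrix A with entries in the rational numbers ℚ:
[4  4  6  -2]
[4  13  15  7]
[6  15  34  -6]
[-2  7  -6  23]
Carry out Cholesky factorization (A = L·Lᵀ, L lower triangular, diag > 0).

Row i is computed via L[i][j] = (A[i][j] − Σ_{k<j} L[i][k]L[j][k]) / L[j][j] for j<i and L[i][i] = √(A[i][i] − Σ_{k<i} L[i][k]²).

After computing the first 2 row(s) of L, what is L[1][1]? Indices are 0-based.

Step 1: L[0][0] = √(4) = 2.
  L[1][0] = (4) / L[0][0] = 2.
Step 2: L[1][1] = √(9) = 3.

L[1][1] = 3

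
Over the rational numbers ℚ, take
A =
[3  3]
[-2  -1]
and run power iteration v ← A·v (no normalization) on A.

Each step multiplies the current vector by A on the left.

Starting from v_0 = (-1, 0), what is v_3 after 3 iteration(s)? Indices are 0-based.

v_0 = (-1, 0).
v_1 = A·v_0 = (-3, 2).
v_2 = A·v_1 = (-3, 4).
v_3 = A·v_2 = (3, 2).

v_3 = (3, 2)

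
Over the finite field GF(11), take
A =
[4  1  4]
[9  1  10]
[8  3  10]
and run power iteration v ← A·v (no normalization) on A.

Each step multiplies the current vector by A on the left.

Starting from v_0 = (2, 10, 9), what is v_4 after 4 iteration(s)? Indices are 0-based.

v_0 = (2, 10, 9).
v_1 = A·v_0 = (10, 8, 4).
v_2 = A·v_1 = (9, 6, 1).
v_3 = A·v_2 = (2, 9, 1).
v_4 = A·v_3 = (10, 4, 9).

v_4 = (10, 4, 9)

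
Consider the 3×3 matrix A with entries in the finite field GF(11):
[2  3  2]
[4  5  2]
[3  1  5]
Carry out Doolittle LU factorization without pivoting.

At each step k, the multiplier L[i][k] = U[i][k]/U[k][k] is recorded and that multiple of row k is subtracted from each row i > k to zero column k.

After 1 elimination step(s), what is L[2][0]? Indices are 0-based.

Step 1: pivot at (0,0) is 2.
  row1 ← row1 − (2)·row0  ⇒  L[1][0]=2, U row1=(0, 10, 9)
  row2 ← row2 − (7)·row0  ⇒  L[2][0]=7, U row2=(0, 2, 2)

L[2][0] = 7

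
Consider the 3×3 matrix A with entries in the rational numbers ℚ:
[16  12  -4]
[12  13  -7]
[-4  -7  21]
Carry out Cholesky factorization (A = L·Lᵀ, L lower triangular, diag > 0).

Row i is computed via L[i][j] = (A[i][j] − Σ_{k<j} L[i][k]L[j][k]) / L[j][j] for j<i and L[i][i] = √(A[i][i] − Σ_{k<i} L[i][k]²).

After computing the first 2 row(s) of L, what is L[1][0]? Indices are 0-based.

L[1][0] = 3

Step 1: L[0][0] = √(16) = 4.
  L[1][0] = (12) / L[0][0] = 3.
Step 2: L[1][1] = √(4) = 2.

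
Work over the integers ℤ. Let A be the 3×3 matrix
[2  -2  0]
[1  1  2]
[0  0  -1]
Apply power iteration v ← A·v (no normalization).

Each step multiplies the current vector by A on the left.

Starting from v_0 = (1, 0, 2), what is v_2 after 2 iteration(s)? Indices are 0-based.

v_0 = (1, 0, 2).
v_1 = A·v_0 = (2, 5, -2).
v_2 = A·v_1 = (-6, 3, 2).

v_2 = (-6, 3, 2)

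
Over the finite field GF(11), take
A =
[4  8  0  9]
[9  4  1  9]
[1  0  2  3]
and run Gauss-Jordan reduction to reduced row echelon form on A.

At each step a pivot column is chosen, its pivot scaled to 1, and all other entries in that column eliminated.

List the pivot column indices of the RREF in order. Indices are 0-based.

pivot(0,0)=4: scale R0 → (1, 2, 0, 5)
  clear (1,0): R1 −= (9)R0 → (0, 8, 1, 8)
  clear (2,0): R2 −= (1)R0 → (0, 9, 2, 9)
pivot(1,1)=8: scale R1 → (0, 1, 7, 1)
  clear (0,1): R0 −= (2)R1 → (1, 0, 8, 3)
  clear (2,1): R2 −= (9)R1 → (0, 0, 5, 0)
pivot(2,2)=5: scale R2 → (0, 0, 1, 0)
  clear (0,2): R0 −= (8)R2 → (1, 0, 0, 3)
  clear (1,2): R1 −= (7)R2 → (0, 1, 0, 1)

pivot columns: 0, 1, 2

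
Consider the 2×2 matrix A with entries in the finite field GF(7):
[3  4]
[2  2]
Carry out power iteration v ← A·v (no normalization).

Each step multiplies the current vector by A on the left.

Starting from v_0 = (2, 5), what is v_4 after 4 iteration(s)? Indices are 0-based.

v_0 = (2, 5).
v_1 = A·v_0 = (5, 0).
v_2 = A·v_1 = (1, 3).
v_3 = A·v_2 = (1, 1).
v_4 = A·v_3 = (0, 4).

v_4 = (0, 4)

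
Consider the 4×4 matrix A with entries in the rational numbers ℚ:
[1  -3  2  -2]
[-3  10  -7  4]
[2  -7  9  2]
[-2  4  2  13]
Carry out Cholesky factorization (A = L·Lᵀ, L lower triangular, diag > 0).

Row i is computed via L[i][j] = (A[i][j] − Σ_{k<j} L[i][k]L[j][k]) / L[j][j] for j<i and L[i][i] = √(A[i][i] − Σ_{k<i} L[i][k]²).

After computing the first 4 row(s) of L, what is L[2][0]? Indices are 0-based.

L[2][0] = 2

Step 1: L[0][0] = √(1) = 1.
  L[1][0] = (-3) / L[0][0] = -3.
Step 2: L[1][1] = √(1) = 1.
  L[2][0] = (2) / L[0][0] = 2.
  L[2][1] = (-1) / L[1][1] = -1.
Step 3: L[2][2] = √(4) = 2.
  L[3][0] = (-2) / L[0][0] = -2.
  L[3][1] = (-2) / L[1][1] = -2.
  L[3][2] = (4) / L[2][2] = 2.
Step 4: L[3][3] = √(1) = 1.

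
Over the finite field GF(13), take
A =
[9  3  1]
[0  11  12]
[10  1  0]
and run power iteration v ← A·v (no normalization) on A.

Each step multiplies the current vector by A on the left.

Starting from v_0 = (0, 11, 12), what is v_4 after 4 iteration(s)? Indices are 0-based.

v_4 = (6, 8, 8)

v_0 = (0, 11, 12).
v_1 = A·v_0 = (6, 5, 11).
v_2 = A·v_1 = (2, 5, 0).
v_3 = A·v_2 = (7, 3, 12).
v_4 = A·v_3 = (6, 8, 8).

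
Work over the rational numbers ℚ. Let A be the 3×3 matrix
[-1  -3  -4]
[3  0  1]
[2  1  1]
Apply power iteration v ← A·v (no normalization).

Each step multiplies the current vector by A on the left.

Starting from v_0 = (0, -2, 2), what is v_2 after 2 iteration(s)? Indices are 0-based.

v_0 = (0, -2, 2).
v_1 = A·v_0 = (-2, 2, 0).
v_2 = A·v_1 = (-4, -6, -2).

v_2 = (-4, -6, -2)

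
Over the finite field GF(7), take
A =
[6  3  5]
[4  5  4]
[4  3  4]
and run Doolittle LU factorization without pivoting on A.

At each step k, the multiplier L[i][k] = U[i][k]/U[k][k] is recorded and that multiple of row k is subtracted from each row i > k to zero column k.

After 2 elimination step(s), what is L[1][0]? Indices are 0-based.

[col 0] pivot 6
  R1 -= 3*R0 → (0, 3, 3)  (L[1][0] := 3)
  R2 -= 3*R0 → (0, 1, 3)  (L[2][0] := 3)
[col 1] pivot 3
  R2 -= 5*R1 → (0, 0, 2)  (L[2][1] := 5)

L[1][0] = 3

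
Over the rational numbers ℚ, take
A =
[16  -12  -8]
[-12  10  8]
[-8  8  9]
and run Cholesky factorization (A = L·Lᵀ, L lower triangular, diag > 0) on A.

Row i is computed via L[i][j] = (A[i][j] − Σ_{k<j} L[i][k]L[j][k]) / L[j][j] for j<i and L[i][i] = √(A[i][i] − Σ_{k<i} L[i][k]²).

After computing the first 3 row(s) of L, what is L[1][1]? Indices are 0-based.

Step 1: L[0][0] = √(16) = 4.
  L[1][0] = (-12) / L[0][0] = -3.
Step 2: L[1][1] = √(1) = 1.
  L[2][0] = (-8) / L[0][0] = -2.
  L[2][1] = (2) / L[1][1] = 2.
Step 3: L[2][2] = √(1) = 1.

L[1][1] = 1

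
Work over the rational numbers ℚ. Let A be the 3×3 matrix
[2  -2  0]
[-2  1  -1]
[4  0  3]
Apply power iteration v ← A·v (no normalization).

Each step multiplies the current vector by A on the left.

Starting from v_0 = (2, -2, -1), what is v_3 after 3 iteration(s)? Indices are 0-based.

v_3 = (104, -125, 245)

v_0 = (2, -2, -1).
v_1 = A·v_0 = (8, -5, 5).
v_2 = A·v_1 = (26, -26, 47).
v_3 = A·v_2 = (104, -125, 245).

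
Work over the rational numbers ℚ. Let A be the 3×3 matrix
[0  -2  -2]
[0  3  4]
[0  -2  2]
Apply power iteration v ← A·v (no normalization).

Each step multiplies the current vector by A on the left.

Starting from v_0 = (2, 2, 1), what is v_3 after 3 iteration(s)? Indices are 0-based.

v_3 = (4, -30, -92)

v_0 = (2, 2, 1).
v_1 = A·v_0 = (-6, 10, -2).
v_2 = A·v_1 = (-16, 22, -24).
v_3 = A·v_2 = (4, -30, -92).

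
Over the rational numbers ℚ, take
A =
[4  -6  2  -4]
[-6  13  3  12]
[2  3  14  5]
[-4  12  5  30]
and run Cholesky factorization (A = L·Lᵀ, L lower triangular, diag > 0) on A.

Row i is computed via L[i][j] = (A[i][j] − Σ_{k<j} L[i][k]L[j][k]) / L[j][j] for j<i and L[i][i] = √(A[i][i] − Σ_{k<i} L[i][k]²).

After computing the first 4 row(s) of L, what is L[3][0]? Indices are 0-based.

Step 1: L[0][0] = √(4) = 2.
  L[1][0] = (-6) / L[0][0] = -3.
Step 2: L[1][1] = √(4) = 2.
  L[2][0] = (2) / L[0][0] = 1.
  L[2][1] = (6) / L[1][1] = 3.
Step 3: L[2][2] = √(4) = 2.
  L[3][0] = (-4) / L[0][0] = -2.
  L[3][1] = (6) / L[1][1] = 3.
  L[3][2] = (-2) / L[2][2] = -1.
Step 4: L[3][3] = √(16) = 4.

L[3][0] = -2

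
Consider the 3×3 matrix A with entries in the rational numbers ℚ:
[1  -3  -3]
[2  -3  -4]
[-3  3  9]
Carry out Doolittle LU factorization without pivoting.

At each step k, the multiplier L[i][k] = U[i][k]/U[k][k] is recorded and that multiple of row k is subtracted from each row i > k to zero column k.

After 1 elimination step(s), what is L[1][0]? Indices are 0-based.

L[1][0] = 2

[col 0] pivot 1
  R1 -= 2*R0 → (0, 3, 2)  (L[1][0] := 2)
  R2 -= -3*R0 → (0, -6, 0)  (L[2][0] := -3)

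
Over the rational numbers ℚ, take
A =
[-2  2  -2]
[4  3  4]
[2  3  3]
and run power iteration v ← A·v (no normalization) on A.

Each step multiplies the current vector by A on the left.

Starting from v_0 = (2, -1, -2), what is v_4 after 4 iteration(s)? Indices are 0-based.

v_4 = (44, -1425, -1178)

v_0 = (2, -1, -2).
v_1 = A·v_0 = (-2, -3, -5).
v_2 = A·v_1 = (8, -37, -28).
v_3 = A·v_2 = (-34, -191, -179).
v_4 = A·v_3 = (44, -1425, -1178).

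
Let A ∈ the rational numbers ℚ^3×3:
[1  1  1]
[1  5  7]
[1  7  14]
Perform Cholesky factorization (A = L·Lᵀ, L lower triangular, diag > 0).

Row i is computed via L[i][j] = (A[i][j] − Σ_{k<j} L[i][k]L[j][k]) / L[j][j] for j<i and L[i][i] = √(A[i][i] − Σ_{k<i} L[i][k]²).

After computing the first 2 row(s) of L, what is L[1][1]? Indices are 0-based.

L[1][1] = 2

Step 1: L[0][0] = √(1) = 1.
  L[1][0] = (1) / L[0][0] = 1.
Step 2: L[1][1] = √(4) = 2.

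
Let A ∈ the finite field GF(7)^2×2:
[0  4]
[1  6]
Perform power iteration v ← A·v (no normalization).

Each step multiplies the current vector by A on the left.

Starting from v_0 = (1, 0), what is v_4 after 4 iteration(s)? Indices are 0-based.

v_4 = (6, 5)

v_0 = (1, 0).
v_1 = A·v_0 = (0, 1).
v_2 = A·v_1 = (4, 6).
v_3 = A·v_2 = (3, 5).
v_4 = A·v_3 = (6, 5).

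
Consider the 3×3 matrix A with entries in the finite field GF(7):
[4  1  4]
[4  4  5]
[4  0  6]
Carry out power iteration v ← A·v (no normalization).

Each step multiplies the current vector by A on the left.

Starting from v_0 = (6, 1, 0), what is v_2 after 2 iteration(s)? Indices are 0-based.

v_2 = (0, 3, 6)

v_0 = (6, 1, 0).
v_1 = A·v_0 = (4, 0, 3).
v_2 = A·v_1 = (0, 3, 6).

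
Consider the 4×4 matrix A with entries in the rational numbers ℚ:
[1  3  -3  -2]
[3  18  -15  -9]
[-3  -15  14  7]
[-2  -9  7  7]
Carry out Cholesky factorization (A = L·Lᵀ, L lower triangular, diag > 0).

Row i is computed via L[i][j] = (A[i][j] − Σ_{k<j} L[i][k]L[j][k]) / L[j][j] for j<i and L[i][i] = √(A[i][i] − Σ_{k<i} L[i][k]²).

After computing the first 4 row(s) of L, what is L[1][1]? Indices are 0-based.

L[1][1] = 3

Step 1: L[0][0] = √(1) = 1.
  L[1][0] = (3) / L[0][0] = 3.
Step 2: L[1][1] = √(9) = 3.
  L[2][0] = (-3) / L[0][0] = -3.
  L[2][1] = (-6) / L[1][1] = -2.
Step 3: L[2][2] = √(1) = 1.
  L[3][0] = (-2) / L[0][0] = -2.
  L[3][1] = (-3) / L[1][1] = -1.
  L[3][2] = (-1) / L[2][2] = -1.
Step 4: L[3][3] = √(1) = 1.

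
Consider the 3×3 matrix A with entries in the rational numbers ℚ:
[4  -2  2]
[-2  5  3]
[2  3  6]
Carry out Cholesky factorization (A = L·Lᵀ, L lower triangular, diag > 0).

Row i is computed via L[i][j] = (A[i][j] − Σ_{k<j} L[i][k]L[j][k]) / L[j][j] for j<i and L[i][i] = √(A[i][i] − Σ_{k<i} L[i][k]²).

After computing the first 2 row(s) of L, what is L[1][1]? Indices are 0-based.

Step 1: L[0][0] = √(4) = 2.
  L[1][0] = (-2) / L[0][0] = -1.
Step 2: L[1][1] = √(4) = 2.

L[1][1] = 2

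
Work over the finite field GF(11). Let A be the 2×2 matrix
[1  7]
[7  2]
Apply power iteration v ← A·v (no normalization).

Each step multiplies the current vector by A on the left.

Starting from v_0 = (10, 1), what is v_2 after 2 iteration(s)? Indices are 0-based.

v_2 = (4, 10)

v_0 = (10, 1).
v_1 = A·v_0 = (6, 6).
v_2 = A·v_1 = (4, 10).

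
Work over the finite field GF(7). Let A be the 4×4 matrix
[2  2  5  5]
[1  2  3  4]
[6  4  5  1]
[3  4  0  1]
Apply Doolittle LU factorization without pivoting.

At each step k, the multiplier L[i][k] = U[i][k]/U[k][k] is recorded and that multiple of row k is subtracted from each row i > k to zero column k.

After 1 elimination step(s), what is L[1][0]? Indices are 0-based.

k=0: U[0][0]=2
  eliminate (1,0): mult=4, new row 1: (0, 1, 4, 5); set L[1][0]=4
  eliminate (2,0): mult=3, new row 2: (0, 5, 4, 0); set L[2][0]=3
  eliminate (3,0): mult=5, new row 3: (0, 1, 3, 4); set L[3][0]=5

L[1][0] = 4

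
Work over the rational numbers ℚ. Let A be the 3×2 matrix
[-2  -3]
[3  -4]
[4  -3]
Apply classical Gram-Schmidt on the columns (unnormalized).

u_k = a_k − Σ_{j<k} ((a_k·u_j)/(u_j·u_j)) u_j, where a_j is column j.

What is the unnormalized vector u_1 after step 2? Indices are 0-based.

u_1 = (-123/29, -62/29, -15/29)

Step 1: u_0 = a_0 = (-2, 3, 4).
Step 2: u_1 = a_1 − (-18/29)·u_0 = (-123/29, -62/29, -15/29).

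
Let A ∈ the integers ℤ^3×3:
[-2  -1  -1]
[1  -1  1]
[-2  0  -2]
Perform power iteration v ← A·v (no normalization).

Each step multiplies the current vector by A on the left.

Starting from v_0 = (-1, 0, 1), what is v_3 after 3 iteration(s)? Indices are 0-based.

v_3 = (5, -5, 8)

v_0 = (-1, 0, 1).
v_1 = A·v_0 = (1, 0, 0).
v_2 = A·v_1 = (-2, 1, -2).
v_3 = A·v_2 = (5, -5, 8).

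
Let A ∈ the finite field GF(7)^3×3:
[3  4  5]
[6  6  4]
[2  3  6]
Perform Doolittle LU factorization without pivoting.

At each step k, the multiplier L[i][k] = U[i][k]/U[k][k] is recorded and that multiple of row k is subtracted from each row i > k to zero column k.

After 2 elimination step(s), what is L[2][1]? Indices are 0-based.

L[2][1] = 1

k=0: U[0][0]=3
  eliminate (1,0): mult=2, new row 1: (0, 5, 1); set L[1][0]=2
  eliminate (2,0): mult=3, new row 2: (0, 5, 5); set L[2][0]=3
k=1: U[1][1]=5
  eliminate (2,1): mult=1, new row 2: (0, 0, 4); set L[2][1]=1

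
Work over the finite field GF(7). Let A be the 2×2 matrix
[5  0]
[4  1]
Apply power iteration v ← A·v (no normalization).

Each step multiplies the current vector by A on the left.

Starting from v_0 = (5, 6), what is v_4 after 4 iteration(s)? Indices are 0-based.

v_4 = (3, 4)

v_0 = (5, 6).
v_1 = A·v_0 = (4, 5).
v_2 = A·v_1 = (6, 0).
v_3 = A·v_2 = (2, 3).
v_4 = A·v_3 = (3, 4).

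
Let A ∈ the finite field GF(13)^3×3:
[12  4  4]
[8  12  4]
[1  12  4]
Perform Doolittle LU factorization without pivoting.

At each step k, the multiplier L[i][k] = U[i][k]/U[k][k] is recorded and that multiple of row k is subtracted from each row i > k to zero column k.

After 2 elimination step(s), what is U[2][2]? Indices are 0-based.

U[2][2] = 2

[col 0] pivot 12
  R1 -= 5*R0 → (0, 5, 10)  (L[1][0] := 5)
  R2 -= 12*R0 → (0, 3, 8)  (L[2][0] := 12)
[col 1] pivot 5
  R2 -= 11*R1 → (0, 0, 2)  (L[2][1] := 11)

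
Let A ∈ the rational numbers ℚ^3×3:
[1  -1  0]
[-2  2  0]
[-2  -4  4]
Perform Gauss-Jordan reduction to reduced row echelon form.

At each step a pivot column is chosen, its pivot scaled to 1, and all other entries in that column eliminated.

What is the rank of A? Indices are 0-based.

pivot(0,0)=1: scale R0 → (1, -1, 0)
  clear (1,0): R1 −= (-2)R0 → (0, 0, 0)
  clear (2,0): R2 −= (-2)R0 → (0, -6, 4)
pivot(1,1): swap R1↔R2
pivot(1,1)=-6: scale R1 → (0, 1, -2/3)
  clear (0,1): R0 −= (-1)R1 → (1, 0, -2/3)
col 2: no nonzero at/below row 2; advance.

rank = 2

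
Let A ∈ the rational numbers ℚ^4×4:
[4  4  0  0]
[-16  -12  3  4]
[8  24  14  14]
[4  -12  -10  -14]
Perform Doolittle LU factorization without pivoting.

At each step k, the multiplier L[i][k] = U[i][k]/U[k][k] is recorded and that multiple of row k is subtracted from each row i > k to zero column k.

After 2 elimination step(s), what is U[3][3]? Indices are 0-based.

U[3][3] = 2

[col 0] pivot 4
  R1 -= -4*R0 → (0, 4, 3, 4)  (L[1][0] := -4)
  R2 -= 2*R0 → (0, 16, 14, 14)  (L[2][0] := 2)
  R3 -= 1*R0 → (0, -16, -10, -14)  (L[3][0] := 1)
[col 1] pivot 4
  R2 -= 4*R1 → (0, 0, 2, -2)  (L[2][1] := 4)
  R3 -= -4*R1 → (0, 0, 2, 2)  (L[3][1] := -4)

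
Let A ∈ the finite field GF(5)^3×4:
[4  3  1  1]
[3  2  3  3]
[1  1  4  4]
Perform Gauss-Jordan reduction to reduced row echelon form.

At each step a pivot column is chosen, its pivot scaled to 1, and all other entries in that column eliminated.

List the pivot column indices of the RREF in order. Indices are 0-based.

pivot columns: 0, 1, 2

step 1: normalize row 0 (÷4) = (1, 2, 4, 4)
  row 1: subtract 3×row0 = (0, 1, 1, 1)
  row 2: subtract 1×row0 = (0, 4, 0, 0)
step 2: normalize row 1 (÷1) = (0, 1, 1, 1)
  row 0: subtract 2×row1 = (1, 0, 2, 2)
  row 2: subtract 4×row1 = (0, 0, 1, 1)
step 3: normalize row 2 (÷1) = (0, 0, 1, 1)
  row 0: subtract 2×row2 = (1, 0, 0, 0)
  row 1: subtract 1×row2 = (0, 1, 0, 0)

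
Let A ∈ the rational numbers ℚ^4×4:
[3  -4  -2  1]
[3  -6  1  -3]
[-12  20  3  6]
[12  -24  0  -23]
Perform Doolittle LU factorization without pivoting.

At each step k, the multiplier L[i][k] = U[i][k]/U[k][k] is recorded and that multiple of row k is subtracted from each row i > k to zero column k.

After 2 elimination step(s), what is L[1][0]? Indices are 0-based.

L[1][0] = 1

k=0: U[0][0]=3
  eliminate (1,0): mult=1, new row 1: (0, -2, 3, -4); set L[1][0]=1
  eliminate (2,0): mult=-4, new row 2: (0, 4, -5, 10); set L[2][0]=-4
  eliminate (3,0): mult=4, new row 3: (0, -8, 8, -27); set L[3][0]=4
k=1: U[1][1]=-2
  eliminate (2,1): mult=-2, new row 2: (0, 0, 1, 2); set L[2][1]=-2
  eliminate (3,1): mult=4, new row 3: (0, 0, -4, -11); set L[3][1]=4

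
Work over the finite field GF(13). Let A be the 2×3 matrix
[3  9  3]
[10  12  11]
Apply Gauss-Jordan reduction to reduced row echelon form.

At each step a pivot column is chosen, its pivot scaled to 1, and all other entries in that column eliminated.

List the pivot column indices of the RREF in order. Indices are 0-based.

pivot columns: 0, 1

[1] R0 /= 3  ⇒  (1, 3, 1)
     R1 -= 10·R0  ⇒  (0, 8, 1)
[2] R1 /= 8  ⇒  (0, 1, 5)
     R0 -= 3·R1  ⇒  (1, 0, 12)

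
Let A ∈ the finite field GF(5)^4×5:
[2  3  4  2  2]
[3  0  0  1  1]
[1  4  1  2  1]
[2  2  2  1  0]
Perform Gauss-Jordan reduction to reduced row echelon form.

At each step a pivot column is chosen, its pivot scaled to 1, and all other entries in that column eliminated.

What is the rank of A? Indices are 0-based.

step 1: normalize row 0 (÷2) = (1, 4, 2, 1, 1)
  row 1: subtract 3×row0 = (0, 3, 4, 3, 3)
  row 2: subtract 1×row0 = (0, 0, 4, 1, 0)
  row 3: subtract 2×row0 = (0, 4, 3, 4, 3)
step 2: normalize row 1 (÷3) = (0, 1, 3, 1, 1)
  row 0: subtract 4×row1 = (1, 0, 0, 2, 2)
  row 3: subtract 4×row1 = (0, 0, 1, 0, 4)
step 3: normalize row 2 (÷4) = (0, 0, 1, 4, 0)
  row 1: subtract 3×row2 = (0, 1, 0, 4, 1)
  row 3: subtract 1×row2 = (0, 0, 0, 1, 4)
step 4: normalize row 3 (÷1) = (0, 0, 0, 1, 4)
  row 0: subtract 2×row3 = (1, 0, 0, 0, 4)
  row 1: subtract 4×row3 = (0, 1, 0, 0, 0)
  row 2: subtract 4×row3 = (0, 0, 1, 0, 4)

rank = 4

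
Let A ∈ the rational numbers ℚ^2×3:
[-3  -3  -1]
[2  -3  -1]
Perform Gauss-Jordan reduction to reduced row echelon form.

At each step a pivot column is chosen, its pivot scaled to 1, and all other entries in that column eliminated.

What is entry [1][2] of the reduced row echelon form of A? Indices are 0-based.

M[1][2] = 1/3

pivot(0,0)=-3: scale R0 → (1, 1, 1/3)
  clear (1,0): R1 −= (2)R0 → (0, -5, -5/3)
pivot(1,1)=-5: scale R1 → (0, 1, 1/3)
  clear (0,1): R0 −= (1)R1 → (1, 0, 0)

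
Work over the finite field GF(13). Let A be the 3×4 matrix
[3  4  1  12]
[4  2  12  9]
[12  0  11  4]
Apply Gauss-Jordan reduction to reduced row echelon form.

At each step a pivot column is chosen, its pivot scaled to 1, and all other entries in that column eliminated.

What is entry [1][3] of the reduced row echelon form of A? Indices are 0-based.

M[1][3] = 6

step 1: normalize row 0 (÷3) = (1, 10, 9, 4)
  row 1: subtract 4×row0 = (0, 1, 2, 6)
  row 2: subtract 12×row0 = (0, 10, 7, 8)
step 2: normalize row 1 (÷1) = (0, 1, 2, 6)
  row 0: subtract 10×row1 = (1, 0, 2, 9)
  row 2: subtract 10×row1 = (0, 0, 0, 0)
skip col 2 (zero from row 2)
skip col 3 (zero from row 2)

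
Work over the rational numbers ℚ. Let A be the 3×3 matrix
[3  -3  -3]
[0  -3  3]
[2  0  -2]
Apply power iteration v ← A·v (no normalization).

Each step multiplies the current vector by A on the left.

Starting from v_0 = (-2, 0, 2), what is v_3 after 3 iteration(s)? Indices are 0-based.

v_0 = (-2, 0, 2).
v_1 = A·v_0 = (-12, 6, -8).
v_2 = A·v_1 = (-30, -42, -8).
v_3 = A·v_2 = (60, 102, -44).

v_3 = (60, 102, -44)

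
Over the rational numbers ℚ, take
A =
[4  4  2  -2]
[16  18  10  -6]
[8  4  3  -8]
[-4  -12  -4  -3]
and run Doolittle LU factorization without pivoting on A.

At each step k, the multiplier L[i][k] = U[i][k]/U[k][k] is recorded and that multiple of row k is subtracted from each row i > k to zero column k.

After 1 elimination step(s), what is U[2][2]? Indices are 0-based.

U[2][2] = -1

k=0: U[0][0]=4
  eliminate (1,0): mult=4, new row 1: (0, 2, 2, 2); set L[1][0]=4
  eliminate (2,0): mult=2, new row 2: (0, -4, -1, -4); set L[2][0]=2
  eliminate (3,0): mult=-1, new row 3: (0, -8, -2, -5); set L[3][0]=-1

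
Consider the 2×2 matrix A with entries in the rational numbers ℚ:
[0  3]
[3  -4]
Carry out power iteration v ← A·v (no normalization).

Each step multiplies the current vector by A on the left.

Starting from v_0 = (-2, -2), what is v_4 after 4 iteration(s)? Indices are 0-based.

v_0 = (-2, -2).
v_1 = A·v_0 = (-6, 2).
v_2 = A·v_1 = (6, -26).
v_3 = A·v_2 = (-78, 122).
v_4 = A·v_3 = (366, -722).

v_4 = (366, -722)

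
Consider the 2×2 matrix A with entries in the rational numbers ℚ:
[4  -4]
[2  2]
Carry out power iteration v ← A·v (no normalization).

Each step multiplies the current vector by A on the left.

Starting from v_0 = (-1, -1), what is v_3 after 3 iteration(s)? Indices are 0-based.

v_0 = (-1, -1).
v_1 = A·v_0 = (0, -4).
v_2 = A·v_1 = (16, -8).
v_3 = A·v_2 = (96, 16).

v_3 = (96, 16)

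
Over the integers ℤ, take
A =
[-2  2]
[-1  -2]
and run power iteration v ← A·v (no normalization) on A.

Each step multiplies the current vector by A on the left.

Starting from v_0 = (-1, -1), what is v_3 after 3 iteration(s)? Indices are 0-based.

v_3 = (-24, 6)

v_0 = (-1, -1).
v_1 = A·v_0 = (0, 3).
v_2 = A·v_1 = (6, -6).
v_3 = A·v_2 = (-24, 6).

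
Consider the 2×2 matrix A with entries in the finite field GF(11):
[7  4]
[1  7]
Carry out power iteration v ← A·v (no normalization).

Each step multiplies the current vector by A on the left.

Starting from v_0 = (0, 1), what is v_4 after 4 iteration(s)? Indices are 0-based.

v_4 = (7, 7)

v_0 = (0, 1).
v_1 = A·v_0 = (4, 7).
v_2 = A·v_1 = (1, 9).
v_3 = A·v_2 = (10, 9).
v_4 = A·v_3 = (7, 7).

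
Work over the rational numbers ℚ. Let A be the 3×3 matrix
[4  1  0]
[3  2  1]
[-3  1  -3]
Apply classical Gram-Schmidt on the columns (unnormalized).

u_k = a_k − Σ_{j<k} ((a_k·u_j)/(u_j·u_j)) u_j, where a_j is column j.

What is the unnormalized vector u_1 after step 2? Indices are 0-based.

u_1 = (3/17, 47/34, 55/34)

Step 1: u_0 = a_0 = (4, 3, -3).
Step 2: u_1 = a_1 − (7/34)·u_0 = (3/17, 47/34, 55/34).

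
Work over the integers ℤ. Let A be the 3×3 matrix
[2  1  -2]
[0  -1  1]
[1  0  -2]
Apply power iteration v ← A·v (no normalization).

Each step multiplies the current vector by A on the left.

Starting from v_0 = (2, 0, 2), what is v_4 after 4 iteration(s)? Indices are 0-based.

v_4 = (12, -10, 4)

v_0 = (2, 0, 2).
v_1 = A·v_0 = (0, 2, -2).
v_2 = A·v_1 = (6, -4, 4).
v_3 = A·v_2 = (0, 8, -2).
v_4 = A·v_3 = (12, -10, 4).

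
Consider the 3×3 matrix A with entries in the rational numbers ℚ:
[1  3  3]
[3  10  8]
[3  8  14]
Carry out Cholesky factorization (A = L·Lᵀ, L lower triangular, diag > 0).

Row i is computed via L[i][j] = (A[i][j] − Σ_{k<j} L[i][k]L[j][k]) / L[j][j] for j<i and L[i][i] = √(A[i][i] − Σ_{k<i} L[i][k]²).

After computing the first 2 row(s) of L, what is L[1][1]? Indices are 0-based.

Step 1: L[0][0] = √(1) = 1.
  L[1][0] = (3) / L[0][0] = 3.
Step 2: L[1][1] = √(1) = 1.

L[1][1] = 1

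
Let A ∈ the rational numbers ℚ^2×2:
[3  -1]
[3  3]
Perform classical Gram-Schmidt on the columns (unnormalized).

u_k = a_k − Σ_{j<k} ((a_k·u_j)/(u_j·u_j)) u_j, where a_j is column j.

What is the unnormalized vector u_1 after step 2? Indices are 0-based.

u_1 = (-2, 2)

Step 1: u_0 = a_0 = (3, 3).
Step 2: u_1 = a_1 − (1/3)·u_0 = (-2, 2).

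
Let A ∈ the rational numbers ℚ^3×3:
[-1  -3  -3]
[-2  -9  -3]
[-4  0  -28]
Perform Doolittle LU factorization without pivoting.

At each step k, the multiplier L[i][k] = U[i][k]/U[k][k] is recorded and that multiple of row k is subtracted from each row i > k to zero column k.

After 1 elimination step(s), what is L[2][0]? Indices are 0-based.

L[2][0] = 4

Step 1: pivot at (0,0) is -1.
  row1 ← row1 − (2)·row0  ⇒  L[1][0]=2, U row1=(0, -3, 3)
  row2 ← row2 − (4)·row0  ⇒  L[2][0]=4, U row2=(0, 12, -16)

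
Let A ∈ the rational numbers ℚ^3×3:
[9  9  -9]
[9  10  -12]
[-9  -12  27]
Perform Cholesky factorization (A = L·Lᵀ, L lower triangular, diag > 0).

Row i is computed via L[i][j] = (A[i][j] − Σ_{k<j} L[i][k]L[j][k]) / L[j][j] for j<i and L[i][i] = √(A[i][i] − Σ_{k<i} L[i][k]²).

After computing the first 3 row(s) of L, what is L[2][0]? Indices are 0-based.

L[2][0] = -3

Step 1: L[0][0] = √(9) = 3.
  L[1][0] = (9) / L[0][0] = 3.
Step 2: L[1][1] = √(1) = 1.
  L[2][0] = (-9) / L[0][0] = -3.
  L[2][1] = (-3) / L[1][1] = -3.
Step 3: L[2][2] = √(9) = 3.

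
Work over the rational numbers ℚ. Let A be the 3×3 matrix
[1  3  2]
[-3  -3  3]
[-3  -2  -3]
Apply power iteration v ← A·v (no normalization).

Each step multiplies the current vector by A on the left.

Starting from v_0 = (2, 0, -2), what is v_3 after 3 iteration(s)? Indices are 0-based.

v_3 = (148, 78, -60)

v_0 = (2, 0, -2).
v_1 = A·v_0 = (-2, -12, 0).
v_2 = A·v_1 = (-38, 42, 30).
v_3 = A·v_2 = (148, 78, -60).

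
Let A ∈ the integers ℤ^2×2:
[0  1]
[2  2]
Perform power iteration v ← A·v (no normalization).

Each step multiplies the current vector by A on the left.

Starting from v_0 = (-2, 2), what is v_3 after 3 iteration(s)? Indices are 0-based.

v_3 = (4, 8)

v_0 = (-2, 2).
v_1 = A·v_0 = (2, 0).
v_2 = A·v_1 = (0, 4).
v_3 = A·v_2 = (4, 8).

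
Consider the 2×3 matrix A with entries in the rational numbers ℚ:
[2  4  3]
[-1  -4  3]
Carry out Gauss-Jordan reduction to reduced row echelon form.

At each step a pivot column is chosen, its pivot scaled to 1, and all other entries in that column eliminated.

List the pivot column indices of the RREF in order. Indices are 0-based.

pivot columns: 0, 1

pivot(0,0)=2: scale R0 → (1, 2, 3/2)
  clear (1,0): R1 −= (-1)R0 → (0, -2, 9/2)
pivot(1,1)=-2: scale R1 → (0, 1, -9/4)
  clear (0,1): R0 −= (2)R1 → (1, 0, 6)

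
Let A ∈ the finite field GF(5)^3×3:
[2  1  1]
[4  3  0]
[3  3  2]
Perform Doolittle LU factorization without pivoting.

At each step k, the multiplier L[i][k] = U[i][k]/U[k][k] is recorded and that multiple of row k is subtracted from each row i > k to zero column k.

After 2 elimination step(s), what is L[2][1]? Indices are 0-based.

L[2][1] = 4

Step 1: pivot at (0,0) is 2.
  row1 ← row1 − (2)·row0  ⇒  L[1][0]=2, U row1=(0, 1, 3)
  row2 ← row2 − (4)·row0  ⇒  L[2][0]=4, U row2=(0, 4, 3)
Step 2: pivot at (1,1) is 1.
  row2 ← row2 − (4)·row1  ⇒  L[2][1]=4, U row2=(0, 0, 1)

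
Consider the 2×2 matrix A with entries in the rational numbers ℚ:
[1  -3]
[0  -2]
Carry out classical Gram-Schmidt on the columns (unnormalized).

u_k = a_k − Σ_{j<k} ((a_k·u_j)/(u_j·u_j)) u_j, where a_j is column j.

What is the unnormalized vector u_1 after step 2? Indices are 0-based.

Step 1: u_0 = a_0 = (1, 0).
Step 2: u_1 = a_1 − (-3)·u_0 = (0, -2).

u_1 = (0, -2)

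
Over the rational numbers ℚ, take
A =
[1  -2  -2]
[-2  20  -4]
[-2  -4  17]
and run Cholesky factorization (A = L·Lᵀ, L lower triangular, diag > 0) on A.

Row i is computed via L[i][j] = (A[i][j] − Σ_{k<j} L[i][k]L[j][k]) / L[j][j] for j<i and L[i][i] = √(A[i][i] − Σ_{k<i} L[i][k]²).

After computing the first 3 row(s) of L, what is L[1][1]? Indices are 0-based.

Step 1: L[0][0] = √(1) = 1.
  L[1][0] = (-2) / L[0][0] = -2.
Step 2: L[1][1] = √(16) = 4.
  L[2][0] = (-2) / L[0][0] = -2.
  L[2][1] = (-8) / L[1][1] = -2.
Step 3: L[2][2] = √(9) = 3.

L[1][1] = 4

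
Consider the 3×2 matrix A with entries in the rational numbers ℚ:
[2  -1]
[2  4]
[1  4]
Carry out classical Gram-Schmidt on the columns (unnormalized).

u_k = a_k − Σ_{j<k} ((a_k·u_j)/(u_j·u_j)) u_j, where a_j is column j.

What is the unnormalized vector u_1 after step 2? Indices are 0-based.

Step 1: u_0 = a_0 = (2, 2, 1).
Step 2: u_1 = a_1 − (10/9)·u_0 = (-29/9, 16/9, 26/9).

u_1 = (-29/9, 16/9, 26/9)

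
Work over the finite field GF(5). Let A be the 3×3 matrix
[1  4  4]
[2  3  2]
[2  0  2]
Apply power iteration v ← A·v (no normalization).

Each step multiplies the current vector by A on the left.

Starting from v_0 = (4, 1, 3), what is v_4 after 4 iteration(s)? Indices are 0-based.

v_4 = (2, 0, 2)

v_0 = (4, 1, 3).
v_1 = A·v_0 = (0, 2, 4).
v_2 = A·v_1 = (4, 4, 3).
v_3 = A·v_2 = (2, 1, 4).
v_4 = A·v_3 = (2, 0, 2).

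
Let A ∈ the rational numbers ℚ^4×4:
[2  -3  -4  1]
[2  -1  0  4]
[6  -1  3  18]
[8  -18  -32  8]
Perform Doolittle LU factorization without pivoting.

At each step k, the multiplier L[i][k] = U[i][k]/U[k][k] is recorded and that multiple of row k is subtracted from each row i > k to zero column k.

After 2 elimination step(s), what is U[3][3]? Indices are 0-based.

U[3][3] = 13

k=0: U[0][0]=2
  eliminate (1,0): mult=1, new row 1: (0, 2, 4, 3); set L[1][0]=1
  eliminate (2,0): mult=3, new row 2: (0, 8, 15, 15); set L[2][0]=3
  eliminate (3,0): mult=4, new row 3: (0, -6, -16, 4); set L[3][0]=4
k=1: U[1][1]=2
  eliminate (2,1): mult=4, new row 2: (0, 0, -1, 3); set L[2][1]=4
  eliminate (3,1): mult=-3, new row 3: (0, 0, -4, 13); set L[3][1]=-3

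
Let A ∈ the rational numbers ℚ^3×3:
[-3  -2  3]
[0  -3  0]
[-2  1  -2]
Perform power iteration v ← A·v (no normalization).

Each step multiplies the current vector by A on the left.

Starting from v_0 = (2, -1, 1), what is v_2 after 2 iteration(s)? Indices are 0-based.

v_0 = (2, -1, 1).
v_1 = A·v_0 = (-1, 3, -7).
v_2 = A·v_1 = (-24, -9, 19).

v_2 = (-24, -9, 19)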